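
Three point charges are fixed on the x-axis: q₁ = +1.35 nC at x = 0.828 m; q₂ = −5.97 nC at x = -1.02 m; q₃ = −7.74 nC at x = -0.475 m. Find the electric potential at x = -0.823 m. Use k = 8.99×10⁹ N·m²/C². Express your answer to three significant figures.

The total potential is the scalar sum of each charge's contribution, V = Σ kqᵢ/rᵢ.
Distances from the field point to each charge: r₁ = 1.65 m, r₂ = 0.197 m, r₃ = 0.348 m.
V = k[(1.35×10⁻⁹)/(1.65) + (-5.97×10⁻⁹)/(0.197) + (-7.74×10⁻⁹)/(0.348)] = -465 V.

-465 V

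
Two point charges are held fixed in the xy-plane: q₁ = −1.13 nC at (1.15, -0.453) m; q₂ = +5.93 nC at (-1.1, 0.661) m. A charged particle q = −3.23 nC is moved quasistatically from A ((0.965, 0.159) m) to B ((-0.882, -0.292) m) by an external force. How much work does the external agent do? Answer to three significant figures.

-1.30×10⁻⁷ J

For quasistatic motion the external work equals the change in potential energy: W_ext = qΔV = q(V_B − V_A).
At A: distances to the source charges are 0.639 m, 2.13 m; V_A = Σ kqᵢ/rᵢ = 9.20 V.
At B: distances to the source charges are 2.04 m, 0.978 m; V_B = Σ kqᵢ/rᵢ = 49.5 V.
ΔV = V_B − V_A = 40.4 V.
W_ext = qΔV = (-3.23×10⁻⁹ C)(40.4 V) = -1.30×10⁻⁷ J.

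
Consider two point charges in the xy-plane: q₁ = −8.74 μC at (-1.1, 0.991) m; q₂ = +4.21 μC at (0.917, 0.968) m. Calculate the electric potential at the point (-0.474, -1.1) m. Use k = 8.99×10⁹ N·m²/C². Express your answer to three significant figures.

The total potential is the scalar sum of each charge's contribution, V = Σ kqᵢ/rᵢ.
Distances from the field point to each charge: r₁ = 2.18 m, r₂ = 2.49 m.
V = k[(-8.74×10⁻⁶)/(2.18) + (4.21×10⁻⁶)/(2.49)] = -2.08×10⁴ V.

-2.08×10⁴ V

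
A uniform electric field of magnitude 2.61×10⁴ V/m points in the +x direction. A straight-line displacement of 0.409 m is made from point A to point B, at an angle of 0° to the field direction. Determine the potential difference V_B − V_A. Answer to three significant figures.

-1.07×10⁴ V

Only the component of displacement along E changes the potential: ΔV = −E·d·cosθ.
ΔV = −(2.61×10⁴ V/m)(0.409 m)cos0° = -1.07×10⁴ V.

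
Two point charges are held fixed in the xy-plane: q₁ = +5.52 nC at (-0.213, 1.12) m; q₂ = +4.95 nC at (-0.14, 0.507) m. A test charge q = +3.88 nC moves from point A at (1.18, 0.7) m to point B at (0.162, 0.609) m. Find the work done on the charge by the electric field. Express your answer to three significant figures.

-5.84×10⁻⁷ J

The work done by the electric force is W_field = −ΔU = −q(V_B − V_A) = q(V_A − V_B).
At A: distances to the source charges are 1.45 m, 1.33 m; V_A = Σ kqᵢ/rᵢ = 67.5 V.
At B: distances to the source charges are 0.634 m, 0.319 m; V_B = Σ kqᵢ/rᵢ = 218 V.
ΔV = V_B − V_A = 150 V.
W_field = −qΔV = −(3.88×10⁻⁹ C)(150 V) = -5.84×10⁻⁷ J.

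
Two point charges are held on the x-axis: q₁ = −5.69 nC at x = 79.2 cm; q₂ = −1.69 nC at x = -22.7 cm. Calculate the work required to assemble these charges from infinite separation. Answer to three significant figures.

8.48×10⁻⁸ J

The work to assemble the configuration equals its total potential energy, U = Σ kqᵢqⱼ/rᵢⱼ over all pairs.
Pair separations: r₁₂ = 1.02 m.
U = (8.48×10⁻⁸) = 8.48×10⁻⁸ J.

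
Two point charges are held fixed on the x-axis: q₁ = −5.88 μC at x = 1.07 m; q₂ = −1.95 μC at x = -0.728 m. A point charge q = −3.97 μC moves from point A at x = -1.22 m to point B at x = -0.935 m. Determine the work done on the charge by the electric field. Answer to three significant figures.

The work done by the electric force is W_field = −ΔU = −q(V_B − V_A) = q(V_A − V_B).
At A: distances to the source charges are 2.29 m, 0.492 m; V_A = Σ kqᵢ/rᵢ = -5.87×10⁴ V.
At B: distances to the source charges are 2.00 m, 0.207 m; V_B = Σ kqᵢ/rᵢ = -1.11×10⁵ V.
ΔV = V_B − V_A = -5.23×10⁴ V.
W_field = −qΔV = −(-3.97×10⁻⁶ C)(-5.23×10⁴ V) = -0.208 J.

-0.208 J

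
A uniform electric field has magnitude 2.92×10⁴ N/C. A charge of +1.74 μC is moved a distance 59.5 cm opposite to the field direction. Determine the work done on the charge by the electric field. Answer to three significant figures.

-0.0302 J

The potential change for a displacement 59.5 cm opposite to the field direction is ΔV = +Ed = 1.74×10⁴ V.
W_field = −qΔV = -0.0302 J.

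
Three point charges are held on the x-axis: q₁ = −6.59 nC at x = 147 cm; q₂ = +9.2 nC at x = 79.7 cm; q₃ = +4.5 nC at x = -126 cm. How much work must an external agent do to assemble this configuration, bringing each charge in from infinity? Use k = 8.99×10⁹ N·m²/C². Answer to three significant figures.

The assembly work is the sum of pairwise potential energies, U = Σ_{i<j} kqᵢqⱼ/rᵢⱼ.
Pair separations: r₁₂ = 0.673 m, r₁₃ = 2.73 m, r₂₃ = 2.06 m.
U = (-8.10×10⁻⁷) + (-9.77×10⁻⁸) + (1.81×10⁻⁷) = -7.27×10⁻⁷ J.

-7.27×10⁻⁷ J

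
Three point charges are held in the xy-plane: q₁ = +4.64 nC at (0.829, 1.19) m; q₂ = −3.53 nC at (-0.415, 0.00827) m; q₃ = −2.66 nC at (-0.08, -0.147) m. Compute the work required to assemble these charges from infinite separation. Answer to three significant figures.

The assembly work is the sum of pairwise potential energies, U = Σ_{i<j} kqᵢqⱼ/rᵢⱼ.
Pair separations: r₁₂ = 1.72 m, r₁₃ = 1.62 m, r₂₃ = 0.369 m.
U = (-8.58×10⁻⁸) + (-6.86×10⁻⁸) + (2.29×10⁻⁷) = 7.42×10⁻⁸ J.

7.42×10⁻⁸ J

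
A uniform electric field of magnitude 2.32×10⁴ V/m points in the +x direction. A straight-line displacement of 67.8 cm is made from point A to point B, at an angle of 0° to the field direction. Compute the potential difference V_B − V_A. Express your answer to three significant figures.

-1.57×10⁴ V

Only the component of displacement along E changes the potential: ΔV = −E·d·cosθ.
ΔV = −(2.32×10⁴ V/m)(0.678 m)cos0° = -1.57×10⁴ V.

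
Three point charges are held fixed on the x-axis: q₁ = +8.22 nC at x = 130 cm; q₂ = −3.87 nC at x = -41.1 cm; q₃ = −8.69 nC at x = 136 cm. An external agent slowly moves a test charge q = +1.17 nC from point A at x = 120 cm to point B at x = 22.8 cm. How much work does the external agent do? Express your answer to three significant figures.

-3.32×10⁻⁷ J

For quasistatic motion the external work equals the change in potential energy: W_ext = qΔV = q(V_B − V_A).
At A: distances to the source charges are 0.100 m, 1.61 m, 0.160 m; V_A = Σ kqᵢ/rᵢ = 229 V.
At B: distances to the source charges are 1.07 m, 0.639 m, 1.13 m; V_B = Σ kqᵢ/rᵢ = -54.5 V.
ΔV = V_B − V_A = -284 V.
W_ext = qΔV = (1.17×10⁻⁹ C)(-284 V) = -3.32×10⁻⁷ J.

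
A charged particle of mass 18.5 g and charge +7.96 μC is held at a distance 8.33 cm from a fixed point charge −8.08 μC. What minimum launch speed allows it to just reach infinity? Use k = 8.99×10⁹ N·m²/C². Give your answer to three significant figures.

27.4 m/s

To just escape, total mechanical energy must reach zero at infinity: ½mv²_min + U = 0, so ½mv²_min = −U = |kQq|/r.
|U| = |kQq|/r = (8.99×10⁹ N·m²/C²)(8.08×10⁻⁶)(7.96×10⁻⁶)/(0.0833) = 6.94 J.
v_min = √(2|U|/m) = √(2·6.94/0.0185) = 27.4 m/s.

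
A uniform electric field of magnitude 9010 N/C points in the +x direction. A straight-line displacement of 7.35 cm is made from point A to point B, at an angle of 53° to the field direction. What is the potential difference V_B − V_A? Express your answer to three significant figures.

-399 V

Only the component of displacement along E changes the potential: ΔV = −E·d·cosθ.
ΔV = −(9010 V/m)(0.0735 m)cos53° = -399 V.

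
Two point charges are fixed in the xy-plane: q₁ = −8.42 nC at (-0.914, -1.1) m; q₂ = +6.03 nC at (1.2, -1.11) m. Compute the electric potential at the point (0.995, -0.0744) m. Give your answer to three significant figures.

The total potential is the scalar sum of each charge's contribution, V = Σ kqᵢ/rᵢ.
Distances from the field point to each charge: r₁ = 2.17 m, r₂ = 1.06 m.
V = k[(-8.42×10⁻⁹)/(2.17) + (6.03×10⁻⁹)/(1.06)] = 16.4 V.

16.4 V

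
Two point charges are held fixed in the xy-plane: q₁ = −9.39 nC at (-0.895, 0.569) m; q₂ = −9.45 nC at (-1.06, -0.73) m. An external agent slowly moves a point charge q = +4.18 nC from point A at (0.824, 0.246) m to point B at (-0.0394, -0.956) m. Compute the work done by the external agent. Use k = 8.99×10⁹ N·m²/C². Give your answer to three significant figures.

For quasistatic motion the external work equals the change in potential energy: W_ext = qΔV = q(V_B − V_A).
At A: distances to the source charges are 1.75 m, 2.12 m; V_A = Σ kqᵢ/rᵢ = -88.3 V.
At B: distances to the source charges are 1.75 m, 1.05 m; V_B = Σ kqᵢ/rᵢ = -130 V.
ΔV = V_B − V_A = -41.2 V.
W_ext = qΔV = (4.18×10⁻⁹ C)(-41.2 V) = -1.72×10⁻⁷ J.

-1.72×10⁻⁷ J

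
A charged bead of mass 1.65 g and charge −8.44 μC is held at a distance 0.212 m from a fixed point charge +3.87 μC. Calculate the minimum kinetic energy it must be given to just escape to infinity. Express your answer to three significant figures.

To just escape, total mechanical energy must reach zero at infinity: ½mv²_min + U = 0, so ½mv²_min = −U = |kQq|/r.
|U| = |kQq|/r = (8.99×10⁹ N·m²/C²)(3.87×10⁻⁶)(8.44×10⁻⁶)/(0.212) = 1.39 J.

1.39 J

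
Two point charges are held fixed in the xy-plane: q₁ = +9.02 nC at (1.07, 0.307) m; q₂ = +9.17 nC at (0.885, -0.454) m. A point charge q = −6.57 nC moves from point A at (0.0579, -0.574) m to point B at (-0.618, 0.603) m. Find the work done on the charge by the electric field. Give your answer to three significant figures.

-4.39×10⁻⁷ J

The work done by the electric force is W_field = −ΔU = −q(V_B − V_A) = q(V_A − V_B).
At A: distances to the source charges are 1.34 m, 0.836 m; V_A = Σ kqᵢ/rᵢ = 159 V.
At B: distances to the source charges are 1.71 m, 1.84 m; V_B = Σ kqᵢ/rᵢ = 92.2 V.
ΔV = V_B − V_A = -66.9 V.
W_field = −qΔV = −(-6.57×10⁻⁹ C)(-66.9 V) = -4.39×10⁻⁷ J.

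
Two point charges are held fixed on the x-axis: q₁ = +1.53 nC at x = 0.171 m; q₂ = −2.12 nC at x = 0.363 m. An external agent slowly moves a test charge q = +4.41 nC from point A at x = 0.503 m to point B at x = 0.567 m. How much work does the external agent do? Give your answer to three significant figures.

For quasistatic motion the external work equals the change in potential energy: W_ext = qΔV = q(V_B − V_A).
At A: distances to the source charges are 0.332 m, 0.140 m; V_A = Σ kqᵢ/rᵢ = -94.7 V.
At B: distances to the source charges are 0.396 m, 0.204 m; V_B = Σ kqᵢ/rᵢ = -58.7 V.
ΔV = V_B − V_A = 36.0 V.
W_ext = qΔV = (4.41×10⁻⁹ C)(36.0 V) = 1.59×10⁻⁷ J.

1.59×10⁻⁷ J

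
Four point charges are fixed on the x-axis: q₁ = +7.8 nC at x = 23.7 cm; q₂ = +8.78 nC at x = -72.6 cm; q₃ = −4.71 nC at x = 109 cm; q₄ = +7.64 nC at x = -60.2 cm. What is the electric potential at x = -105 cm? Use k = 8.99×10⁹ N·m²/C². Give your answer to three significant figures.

The total potential is the scalar sum of each charge's contribution, V = Σ kqᵢ/rᵢ.
Distances from the field point to each charge: r₁ = 1.29 m, r₂ = 0.324 m, r₃ = 2.14 m, r₄ = 0.448 m.
V = k[(7.80×10⁻⁹)/(1.29) + (8.78×10⁻⁹)/(0.324) + (-4.71×10⁻⁹)/(2.14) + (7.64×10⁻⁹)/(0.448)] = 432 V.

432 V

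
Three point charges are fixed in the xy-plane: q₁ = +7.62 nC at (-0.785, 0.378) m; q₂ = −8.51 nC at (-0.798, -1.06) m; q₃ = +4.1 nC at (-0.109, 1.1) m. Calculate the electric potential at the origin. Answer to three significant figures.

Electric potential is a scalar, so the contributions from each charge add algebraically: V = Σ kqᵢ/rᵢ.
Distances from the field point to each charge: r₁ = 0.871 m, r₂ = 1.33 m, r₃ = 1.11 m.
V = k[(7.62×10⁻⁹)/(0.871) + (-8.51×10⁻⁹)/(1.33) + (4.10×10⁻⁹)/(1.11)] = 54.3 V.

54.3 V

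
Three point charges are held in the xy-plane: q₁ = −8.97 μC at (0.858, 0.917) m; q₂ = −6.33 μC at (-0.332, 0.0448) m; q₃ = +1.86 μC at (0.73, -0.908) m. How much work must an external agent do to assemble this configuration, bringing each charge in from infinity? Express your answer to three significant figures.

The work to assemble the configuration equals its total potential energy, U = Σ kqᵢqⱼ/rᵢⱼ over all pairs.
Pair separations: r₁₂ = 1.48 m, r₁₃ = 1.83 m, r₂₃ = 1.43 m.
U = (0.346) + (-0.0820) + (-0.0742) = 0.190 J.

0.190 J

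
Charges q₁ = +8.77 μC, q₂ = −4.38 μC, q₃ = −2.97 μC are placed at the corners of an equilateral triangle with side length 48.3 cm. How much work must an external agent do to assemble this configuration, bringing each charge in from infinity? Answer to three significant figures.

The work to assemble the configuration equals its total potential energy, U = Σ kqᵢqⱼ/rᵢⱼ over all pairs.
All three pair separations equal the side length, 0.483 m.
U = (-0.715) + (-0.485) + (0.242) = -0.958 J.

-0.958 J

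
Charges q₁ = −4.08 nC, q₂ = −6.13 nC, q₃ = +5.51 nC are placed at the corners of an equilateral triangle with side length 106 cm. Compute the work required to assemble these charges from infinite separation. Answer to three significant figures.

The work to assemble the configuration equals its total potential energy, U = Σ kqᵢqⱼ/rᵢⱼ over all pairs.
All three pair separations equal the side length, 1.06 m.
U = (2.12×10⁻⁷) + (-1.91×10⁻⁷) + (-2.86×10⁻⁷) = -2.65×10⁻⁷ J.

-2.65×10⁻⁷ J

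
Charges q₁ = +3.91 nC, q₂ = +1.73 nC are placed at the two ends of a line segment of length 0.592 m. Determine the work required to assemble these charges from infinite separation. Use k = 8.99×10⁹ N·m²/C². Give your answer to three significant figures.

The work to assemble the configuration equals its total potential energy, U = Σ kqᵢqⱼ/rᵢⱼ over all pairs.
The separation is r = 0.592 m.
U = (1.03×10⁻⁷) = 1.03×10⁻⁷ J.

1.03×10⁻⁷ J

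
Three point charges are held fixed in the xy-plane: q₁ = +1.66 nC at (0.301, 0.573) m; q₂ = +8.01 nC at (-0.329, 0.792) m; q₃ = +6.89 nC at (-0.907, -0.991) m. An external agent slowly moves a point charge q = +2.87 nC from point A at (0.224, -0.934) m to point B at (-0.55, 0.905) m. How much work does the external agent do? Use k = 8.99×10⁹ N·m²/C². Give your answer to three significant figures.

6.72×10⁻⁷ J

For quasistatic motion the external work equals the change in potential energy: W_ext = qΔV = q(V_B − V_A).
At A: distances to the source charges are 1.51 m, 1.81 m, 1.13 m; V_A = Σ kqᵢ/rᵢ = 104 V.
At B: distances to the source charges are 0.913 m, 0.248 m, 1.93 m; V_B = Σ kqᵢ/rᵢ = 339 V.
ΔV = V_B − V_A = 234 V.
W_ext = qΔV = (2.87×10⁻⁹ C)(234 V) = 6.72×10⁻⁷ J.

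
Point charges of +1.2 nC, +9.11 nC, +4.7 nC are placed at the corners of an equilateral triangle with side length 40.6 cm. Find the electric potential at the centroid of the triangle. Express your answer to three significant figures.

576 V

The total potential is the scalar sum of each charge's contribution, V = Σ kqᵢ/rᵢ.
The distance from each vertex to the centroid is a/√3 = 0.234 m.
V = k[(1.20×10⁻⁹)/(0.234) + (9.11×10⁻⁹)/(0.234) + (4.70×10⁻⁹)/(0.234)] = 576 V.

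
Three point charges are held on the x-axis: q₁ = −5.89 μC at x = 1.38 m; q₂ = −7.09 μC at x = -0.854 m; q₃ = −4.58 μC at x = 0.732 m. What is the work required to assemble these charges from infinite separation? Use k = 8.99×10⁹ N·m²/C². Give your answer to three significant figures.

The work to assemble the configuration equals its total potential energy, U = Σ kqᵢqⱼ/rᵢⱼ over all pairs.
Pair separations: r₁₂ = 2.23 m, r₁₃ = 0.648 m, r₂₃ = 1.59 m.
U = (0.168) + (0.374) + (0.184) = 0.726 J.

0.726 J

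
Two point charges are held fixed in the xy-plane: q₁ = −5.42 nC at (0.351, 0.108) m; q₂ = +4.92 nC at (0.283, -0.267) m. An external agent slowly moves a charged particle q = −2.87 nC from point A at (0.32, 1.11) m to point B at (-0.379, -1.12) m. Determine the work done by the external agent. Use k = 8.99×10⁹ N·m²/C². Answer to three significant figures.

-6.70×10⁻⁸ J

For quasistatic motion the external work equals the change in potential energy: W_ext = qΔV = q(V_B − V_A).
At A: distances to the source charges are 1.00 m, 1.38 m; V_A = Σ kqᵢ/rᵢ = -16.5 V.
At B: distances to the source charges are 1.43 m, 1.08 m; V_B = Σ kqᵢ/rᵢ = 6.86 V.
ΔV = V_B − V_A = 23.4 V.
W_ext = qΔV = (-2.87×10⁻⁹ C)(23.4 V) = -6.70×10⁻⁸ J.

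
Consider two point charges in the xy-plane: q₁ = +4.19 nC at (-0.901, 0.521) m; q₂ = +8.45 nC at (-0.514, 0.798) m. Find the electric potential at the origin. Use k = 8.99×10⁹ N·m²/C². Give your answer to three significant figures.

116 V

Electric potential is a scalar, so the contributions from each charge add algebraically: V = Σ kqᵢ/rᵢ.
Distances from the field point to each charge: r₁ = 1.04 m, r₂ = 0.949 m.
V = k[(4.19×10⁻⁹)/(1.04) + (8.45×10⁻⁹)/(0.949)] = 116 V.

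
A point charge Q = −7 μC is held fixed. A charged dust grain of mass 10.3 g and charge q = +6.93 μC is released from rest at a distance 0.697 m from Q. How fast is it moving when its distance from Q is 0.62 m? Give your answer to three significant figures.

3.88 m/s

Only the electrostatic force acts, so mechanical energy is conserved: ½mv² = U₁ − U₂ = kQq(1/r₁ − 1/r₂).
U₁ − U₂ = (8.99×10⁹ N·m²/C²)(-7.00×10⁻⁶ C)(6.93×10⁻⁶ C)(1/0.697 − 1/0.620) = 0.0777 J.
v = √(2·0.0777/0.0103) = 3.88 m/s.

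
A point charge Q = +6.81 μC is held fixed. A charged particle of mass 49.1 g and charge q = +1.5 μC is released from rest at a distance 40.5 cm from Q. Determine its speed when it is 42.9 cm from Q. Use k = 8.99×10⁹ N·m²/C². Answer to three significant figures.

Only the electrostatic force acts, so mechanical energy is conserved: ½mv² = U₁ − U₂ = kQq(1/r₁ − 1/r₂).
U₁ − U₂ = (8.99×10⁹ N·m²/C²)(6.81×10⁻⁶ C)(1.50×10⁻⁶ C)(1/0.405 − 1/0.429) = 0.0127 J.
v = √(2·0.0127/0.0491) = 0.719 m/s.

0.719 m/s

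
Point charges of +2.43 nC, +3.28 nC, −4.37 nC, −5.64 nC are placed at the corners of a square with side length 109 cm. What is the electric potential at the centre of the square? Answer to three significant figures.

-50.2 V

The total potential is the scalar sum of each charge's contribution, V = Σ kqᵢ/rᵢ.
The distance from each corner to the centre is a√2/2 = 0.771 m.
V = k[(2.43×10⁻⁹)/(0.771) + (3.28×10⁻⁹)/(0.771) + (-4.37×10⁻⁹)/(0.771) + (-5.64×10⁻⁹)/(0.771)] = -50.2 V.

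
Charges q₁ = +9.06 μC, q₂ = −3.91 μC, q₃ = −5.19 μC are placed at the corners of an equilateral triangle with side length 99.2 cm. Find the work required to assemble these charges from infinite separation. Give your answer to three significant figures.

-0.563 J

The assembly work is the sum of pairwise potential energies, U = Σ_{i<j} kqᵢqⱼ/rᵢⱼ.
All three pair separations equal the side length, 0.992 m.
U = (-0.321) + (-0.426) + (0.184) = -0.563 J.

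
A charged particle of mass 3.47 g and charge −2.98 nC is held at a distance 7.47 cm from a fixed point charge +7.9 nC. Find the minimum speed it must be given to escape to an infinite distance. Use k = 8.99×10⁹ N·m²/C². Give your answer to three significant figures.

To just escape, total mechanical energy must reach zero at infinity: ½mv²_min + U = 0, so ½mv²_min = −U = |kQq|/r.
|U| = |kQq|/r = (8.99×10⁹ N·m²/C²)(7.90×10⁻⁹)(2.98×10⁻⁹)/(0.0747) = 2.83×10⁻⁶ J.
v_min = √(2|U|/m) = √(2·2.83×10⁻⁶/3.47×10⁻³) = 0.0404 m/s.

0.0404 m/s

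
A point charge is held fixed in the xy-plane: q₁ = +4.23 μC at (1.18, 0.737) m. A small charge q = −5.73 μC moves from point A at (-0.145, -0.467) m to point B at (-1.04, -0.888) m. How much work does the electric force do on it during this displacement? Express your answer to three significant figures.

The work done by the electric force is W_field = −ΔU = −q(V_B − V_A) = q(V_A − V_B).
At A: distance to the source charge is 1.79 m; V_A = kq₁/r = 2.12×10⁴ V.
At B: distance to the source charge is 2.75 m; V_B = kq₁/r = 1.38×10⁴ V.
ΔV = V_B − V_A = -7420 V.
W_field = −qΔV = −(-5.73×10⁻⁶ C)(-7420 V) = -0.0425 J.

-0.0425 J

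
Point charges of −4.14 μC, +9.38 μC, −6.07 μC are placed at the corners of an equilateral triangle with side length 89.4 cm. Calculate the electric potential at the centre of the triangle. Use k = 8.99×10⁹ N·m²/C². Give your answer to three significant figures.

-1.45×10⁴ V

The total potential is the scalar sum of each charge's contribution, V = Σ kqᵢ/rᵢ.
The distance from each vertex to the centroid is a/√3 = 0.516 m.
V = k[(-4.14×10⁻⁶)/(0.516) + (9.38×10⁻⁶)/(0.516) + (-6.07×10⁻⁶)/(0.516)] = -1.45×10⁴ V.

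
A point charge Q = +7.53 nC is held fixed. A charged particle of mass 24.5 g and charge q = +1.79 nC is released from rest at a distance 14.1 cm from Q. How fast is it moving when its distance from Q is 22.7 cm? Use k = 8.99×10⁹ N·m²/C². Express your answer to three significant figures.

Only the electrostatic force acts, so mechanical energy is conserved: ½mv² = U₁ − U₂ = kQq(1/r₁ − 1/r₂).
U₁ − U₂ = (8.99×10⁹ N·m²/C²)(7.53×10⁻⁹ C)(1.79×10⁻⁹ C)(1/0.141 − 1/0.227) = 3.26×10⁻⁷ J.
v = √(2·3.26×10⁻⁷/0.0245) = 5.16×10⁻³ m/s.

5.16×10⁻³ m/s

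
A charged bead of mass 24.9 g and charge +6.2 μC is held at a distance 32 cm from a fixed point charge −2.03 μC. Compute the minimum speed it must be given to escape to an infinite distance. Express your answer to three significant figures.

To just escape, total mechanical energy must reach zero at infinity: ½mv²_min + U = 0, so ½mv²_min = −U = |kQq|/r.
|U| = |kQq|/r = (8.99×10⁹ N·m²/C²)(2.03×10⁻⁶)(6.20×10⁻⁶)/(0.320) = 0.354 J.
v_min = √(2|U|/m) = √(2·0.354/0.0249) = 5.33 m/s.

5.33 m/s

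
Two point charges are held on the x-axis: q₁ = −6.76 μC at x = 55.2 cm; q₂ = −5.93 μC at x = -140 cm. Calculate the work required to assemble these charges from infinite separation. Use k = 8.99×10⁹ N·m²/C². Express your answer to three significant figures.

0.185 J

The assembly work is the sum of pairwise potential energies, U = Σ_{i<j} kqᵢqⱼ/rᵢⱼ.
Pair separations: r₁₂ = 1.95 m.
U = (0.185) = 0.185 J.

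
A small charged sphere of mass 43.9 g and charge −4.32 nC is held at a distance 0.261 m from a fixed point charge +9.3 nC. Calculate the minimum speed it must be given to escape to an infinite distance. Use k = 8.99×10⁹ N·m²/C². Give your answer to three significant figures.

To just escape, total mechanical energy must reach zero at infinity: ½mv²_min + U = 0, so ½mv²_min = −U = |kQq|/r.
|U| = |kQq|/r = (8.99×10⁹ N·m²/C²)(9.30×10⁻⁹)(4.32×10⁻⁹)/(0.261) = 1.38×10⁻⁶ J.
v_min = √(2|U|/m) = √(2·1.38×10⁻⁶/0.0439) = 7.94×10⁻³ m/s.

7.94×10⁻³ m/s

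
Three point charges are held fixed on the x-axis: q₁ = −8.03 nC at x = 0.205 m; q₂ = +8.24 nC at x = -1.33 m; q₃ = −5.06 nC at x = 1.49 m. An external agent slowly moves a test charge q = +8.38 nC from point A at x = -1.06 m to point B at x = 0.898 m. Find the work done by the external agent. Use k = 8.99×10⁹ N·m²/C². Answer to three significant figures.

-2.91×10⁻⁶ J

For quasistatic motion the external work equals the change in potential energy: W_ext = qΔV = q(V_B − V_A).
At A: distances to the source charges are 1.27 m, 0.270 m, 2.55 m; V_A = Σ kqᵢ/rᵢ = 199 V.
At B: distances to the source charges are 0.693 m, 2.23 m, 0.592 m; V_B = Σ kqᵢ/rᵢ = -148 V.
ΔV = V_B − V_A = -347 V.
W_ext = qΔV = (8.38×10⁻⁹ C)(-347 V) = -2.91×10⁻⁶ J.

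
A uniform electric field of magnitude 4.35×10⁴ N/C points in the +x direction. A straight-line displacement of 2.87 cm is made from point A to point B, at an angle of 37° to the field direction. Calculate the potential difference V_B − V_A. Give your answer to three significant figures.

-997 V

Only the component of displacement along E changes the potential: ΔV = −E·d·cosθ.
ΔV = −(4.35×10⁴ V/m)(0.0287 m)cos37° = -997 V.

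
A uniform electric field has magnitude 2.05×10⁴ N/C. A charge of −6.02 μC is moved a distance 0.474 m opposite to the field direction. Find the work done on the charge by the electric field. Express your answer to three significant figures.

The potential change for a displacement 0.474 m opposite to the field direction is ΔV = +Ed = 9720 V.
W_field = −qΔV = 0.0585 J.

0.0585 J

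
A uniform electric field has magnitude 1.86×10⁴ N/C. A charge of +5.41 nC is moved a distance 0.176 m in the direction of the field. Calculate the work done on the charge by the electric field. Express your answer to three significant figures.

The potential change for a displacement 0.176 m in the direction of the field is ΔV = −Ed = -3270 V.
W_field = −qΔV = 1.77×10⁻⁵ J.

1.77×10⁻⁵ J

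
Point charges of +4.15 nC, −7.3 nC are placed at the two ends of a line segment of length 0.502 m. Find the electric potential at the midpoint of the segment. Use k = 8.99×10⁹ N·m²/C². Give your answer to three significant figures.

Electric potential is a scalar, so the contributions from each charge add algebraically: V = Σ kqᵢ/rᵢ.
Each charge is 0.251 m from the midpoint.
V = k[(4.15×10⁻⁹)/(0.251) + (-7.30×10⁻⁹)/(0.251)] = -113 V.

-113 V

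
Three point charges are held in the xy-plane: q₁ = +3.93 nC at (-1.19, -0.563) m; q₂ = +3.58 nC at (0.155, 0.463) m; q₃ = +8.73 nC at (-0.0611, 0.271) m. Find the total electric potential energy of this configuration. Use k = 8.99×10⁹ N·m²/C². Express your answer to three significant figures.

The assembly work is the sum of pairwise potential energies, U = Σ_{i<j} kqᵢqⱼ/rᵢⱼ.
Pair separations: r₁₂ = 1.69 m, r₁₃ = 1.40 m, r₂₃ = 0.289 m.
U = (7.48×10⁻⁸) + (2.20×10⁻⁷) + (9.72×10⁻⁷) = 1.27×10⁻⁶ J.

1.27×10⁻⁶ J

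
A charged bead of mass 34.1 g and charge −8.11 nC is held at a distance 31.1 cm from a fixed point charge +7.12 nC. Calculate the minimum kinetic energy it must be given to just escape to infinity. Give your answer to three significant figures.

1.67×10⁻⁶ J

To just escape, total mechanical energy must reach zero at infinity: ½mv²_min + U = 0, so ½mv²_min = −U = |kQq|/r.
|U| = |kQq|/r = (8.99×10⁹ N·m²/C²)(7.12×10⁻⁹)(8.11×10⁻⁹)/(0.311) = 1.67×10⁻⁶ J.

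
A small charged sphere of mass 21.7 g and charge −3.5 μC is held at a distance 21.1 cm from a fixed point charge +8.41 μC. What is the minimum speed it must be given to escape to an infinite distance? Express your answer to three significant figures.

To just escape, total mechanical energy must reach zero at infinity: ½mv²_min + U = 0, so ½mv²_min = −U = |kQq|/r.
|U| = |kQq|/r = (8.99×10⁹ N·m²/C²)(8.41×10⁻⁶)(3.50×10⁻⁶)/(0.211) = 1.25 J.
v_min = √(2|U|/m) = √(2·1.25/0.0217) = 10.8 m/s.

10.8 m/s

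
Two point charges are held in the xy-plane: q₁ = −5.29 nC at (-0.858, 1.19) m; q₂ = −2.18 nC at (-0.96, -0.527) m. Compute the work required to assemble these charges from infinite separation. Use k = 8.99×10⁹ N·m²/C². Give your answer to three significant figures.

6.03×10⁻⁸ J

The assembly work is the sum of pairwise potential energies, U = Σ_{i<j} kqᵢqⱼ/rᵢⱼ.
Pair separations: r₁₂ = 1.72 m.
U = (6.03×10⁻⁸) = 6.03×10⁻⁸ J.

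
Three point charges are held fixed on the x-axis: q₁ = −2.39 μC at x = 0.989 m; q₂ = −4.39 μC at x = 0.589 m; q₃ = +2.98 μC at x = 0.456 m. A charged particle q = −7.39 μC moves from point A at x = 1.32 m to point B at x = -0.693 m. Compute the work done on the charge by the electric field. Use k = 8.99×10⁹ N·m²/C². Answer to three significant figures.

The work done by the electric force is W_field = −ΔU = −q(V_B − V_A) = q(V_A − V_B).
At A: distances to the source charges are 0.331 m, 0.731 m, 0.864 m; V_A = Σ kqᵢ/rᵢ = -8.79×10⁴ V.
At B: distances to the source charges are 1.68 m, 1.28 m, 1.15 m; V_B = Σ kqᵢ/rᵢ = -2.02×10⁴ V.
ΔV = V_B − V_A = 6.77×10⁴ V.
W_field = −qΔV = −(-7.39×10⁻⁶ C)(6.77×10⁴ V) = 0.500 J.

0.500 J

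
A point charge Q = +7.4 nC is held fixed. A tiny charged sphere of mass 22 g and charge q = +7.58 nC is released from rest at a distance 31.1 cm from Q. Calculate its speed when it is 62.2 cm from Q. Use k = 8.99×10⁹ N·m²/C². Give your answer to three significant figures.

8.58×10⁻³ m/s

Only the electrostatic force acts, so mechanical energy is conserved: ½mv² = U₁ − U₂ = kQq(1/r₁ − 1/r₂).
U₁ − U₂ = (8.99×10⁹ N·m²/C²)(7.40×10⁻⁹ C)(7.58×10⁻⁹ C)(1/0.311 − 1/0.622) = 8.11×10⁻⁷ J.
v = √(2·8.11×10⁻⁷/0.0220) = 8.58×10⁻³ m/s.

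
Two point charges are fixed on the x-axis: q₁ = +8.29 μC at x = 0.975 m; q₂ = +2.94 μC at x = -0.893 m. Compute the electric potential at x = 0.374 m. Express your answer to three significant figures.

Electric potential is a scalar, so the contributions from each charge add algebraically: V = Σ kqᵢ/rᵢ.
Distances from the field point to each charge: r₁ = 0.601 m, r₂ = 1.27 m.
V = k[(8.29×10⁻⁶)/(0.601) + (2.94×10⁻⁶)/(1.27)] = 1.45×10⁵ V.

1.45×10⁵ V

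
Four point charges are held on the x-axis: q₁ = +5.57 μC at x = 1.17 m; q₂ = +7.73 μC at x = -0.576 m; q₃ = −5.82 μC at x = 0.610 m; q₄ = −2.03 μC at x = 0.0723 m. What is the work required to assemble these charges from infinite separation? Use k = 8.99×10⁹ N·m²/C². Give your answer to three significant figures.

The work to assemble the configuration equals its total potential energy, U = Σ kqᵢqⱼ/rᵢⱼ over all pairs.
Pair separations: r₁₂ = 1.75 m, r₁₃ = 0.560 m, r₁₄ = 1.10 m, r₂₃ = 1.19 m, r₂₄ = 0.648 m, r₃₄ = 0.538 m.
Summing all 6 pair terms gives U = -0.752 J.

-0.752 J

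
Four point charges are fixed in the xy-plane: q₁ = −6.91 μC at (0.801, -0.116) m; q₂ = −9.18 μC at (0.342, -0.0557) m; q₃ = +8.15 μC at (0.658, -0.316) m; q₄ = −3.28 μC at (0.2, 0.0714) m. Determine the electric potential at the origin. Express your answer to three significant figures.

Electric potential is a scalar, so the contributions from each charge add algebraically: V = Σ kqᵢ/rᵢ.
Distances from the field point to each charge: r₁ = 0.809 m, r₂ = 0.347 m, r₃ = 0.730 m, r₄ = 0.212 m.
V = k[(-6.91×10⁻⁶)/(0.809) + (-9.18×10⁻⁶)/(0.347) + (8.15×10⁻⁶)/(0.730) + (-3.28×10⁻⁶)/(0.212)] = -3.53×10⁵ V.

-3.53×10⁵ V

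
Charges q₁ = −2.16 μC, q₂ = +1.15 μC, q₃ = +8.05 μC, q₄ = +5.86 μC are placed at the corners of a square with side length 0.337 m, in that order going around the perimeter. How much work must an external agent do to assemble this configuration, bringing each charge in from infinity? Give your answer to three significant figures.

The work to assemble the configuration equals its total potential energy, U = Σ kqᵢqⱼ/rᵢⱼ over all pairs.
The four side pairs have separation 0.337 m and the two diagonal pairs 0.477 m.
Summing all 6 pair terms gives U = 0.901 J.

0.901 J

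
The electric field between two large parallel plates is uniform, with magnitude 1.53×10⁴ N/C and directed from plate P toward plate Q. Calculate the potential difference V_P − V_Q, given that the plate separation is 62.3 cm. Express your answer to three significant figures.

9530 V

In a uniform field, potential decreases in the direction of E: ΔV = −E·d for a displacement d parallel to E.
Going from Q to P is a displacement of 62.3 cm opposite to the field, so V_P − V_Q = +Ed = 9530 V.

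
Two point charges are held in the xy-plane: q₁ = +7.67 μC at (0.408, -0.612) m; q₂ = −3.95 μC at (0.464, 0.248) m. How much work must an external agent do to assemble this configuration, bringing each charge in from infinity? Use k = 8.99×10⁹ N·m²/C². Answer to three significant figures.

-0.316 J

The assembly work is the sum of pairwise potential energies, U = Σ_{i<j} kqᵢqⱼ/rᵢⱼ.
Pair separations: r₁₂ = 0.862 m.
U = (-0.316) = -0.316 J.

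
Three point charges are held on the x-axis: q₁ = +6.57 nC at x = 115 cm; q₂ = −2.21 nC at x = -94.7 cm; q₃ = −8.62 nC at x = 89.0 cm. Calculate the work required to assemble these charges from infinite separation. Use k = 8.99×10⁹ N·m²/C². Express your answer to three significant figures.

-1.93×10⁻⁶ J

The assembly work is the sum of pairwise potential energies, U = Σ_{i<j} kqᵢqⱼ/rᵢⱼ.
Pair separations: r₁₂ = 2.10 m, r₁₃ = 0.260 m, r₂₃ = 1.84 m.
U = (-6.22×10⁻⁸) + (-1.96×10⁻⁶) + (9.32×10⁻⁸) = -1.93×10⁻⁶ J.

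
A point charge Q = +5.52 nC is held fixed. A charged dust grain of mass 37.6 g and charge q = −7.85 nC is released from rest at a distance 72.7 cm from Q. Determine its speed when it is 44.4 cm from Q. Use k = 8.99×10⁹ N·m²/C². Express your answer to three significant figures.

Only the electrostatic force acts, so mechanical energy is conserved: ½mv² = U₁ − U₂ = kQq(1/r₁ − 1/r₂).
U₁ − U₂ = (8.99×10⁹ N·m²/C²)(5.52×10⁻⁹ C)(-7.85×10⁻⁹ C)(1/0.727 − 1/0.444) = 3.42×10⁻⁷ J.
v = √(2·3.42×10⁻⁷/0.0376) = 4.26×10⁻³ m/s.

4.26×10⁻³ m/s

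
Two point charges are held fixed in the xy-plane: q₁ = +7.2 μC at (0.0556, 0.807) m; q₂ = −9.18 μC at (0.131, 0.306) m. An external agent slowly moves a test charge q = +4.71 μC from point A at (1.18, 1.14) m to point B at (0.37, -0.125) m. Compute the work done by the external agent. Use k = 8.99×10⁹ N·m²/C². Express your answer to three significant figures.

-0.449 J

For quasistatic motion the external work equals the change in potential energy: W_ext = qΔV = q(V_B − V_A).
At A: distances to the source charges are 1.17 m, 1.34 m; V_A = Σ kqᵢ/rᵢ = -6390 V.
At B: distances to the source charges are 0.984 m, 0.493 m; V_B = Σ kqᵢ/rᵢ = -1.02×10⁵ V.
ΔV = V_B − V_A = -9.53×10⁴ V.
W_ext = qΔV = (4.71×10⁻⁶ C)(-9.53×10⁴ V) = -0.449 J.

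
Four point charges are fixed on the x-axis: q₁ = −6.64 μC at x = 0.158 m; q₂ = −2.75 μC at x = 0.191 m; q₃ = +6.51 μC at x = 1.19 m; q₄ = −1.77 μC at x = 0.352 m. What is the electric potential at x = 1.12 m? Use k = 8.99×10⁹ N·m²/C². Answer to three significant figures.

The total potential is the scalar sum of each charge's contribution, V = Σ kqᵢ/rᵢ.
Distances from the field point to each charge: r₁ = 0.962 m, r₂ = 0.929 m, r₃ = 0.0700 m, r₄ = 0.768 m.
V = k[(-6.64×10⁻⁶)/(0.962) + (-2.75×10⁻⁶)/(0.929) + (6.51×10⁻⁶)/(0.0700) + (-1.77×10⁻⁶)/(0.768)] = 7.27×10⁵ V.

7.27×10⁵ V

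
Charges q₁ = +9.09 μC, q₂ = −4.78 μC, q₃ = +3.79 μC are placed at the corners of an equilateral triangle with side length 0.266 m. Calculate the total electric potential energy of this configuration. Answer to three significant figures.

-0.916 J

The work to assemble the configuration equals its total potential energy, U = Σ kqᵢqⱼ/rᵢⱼ over all pairs.
All three pair separations equal the side length, 0.266 m.
U = (-1.47) + (1.16) + (-0.612) = -0.916 J.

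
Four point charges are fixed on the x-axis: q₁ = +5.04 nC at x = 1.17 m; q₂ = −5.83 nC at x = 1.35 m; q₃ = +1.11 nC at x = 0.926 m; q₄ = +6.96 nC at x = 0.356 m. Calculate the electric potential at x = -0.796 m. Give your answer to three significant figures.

58.7 V

Electric potential is a scalar, so the contributions from each charge add algebraically: V = Σ kqᵢ/rᵢ.
Distances from the field point to each charge: r₁ = 1.97 m, r₂ = 2.15 m, r₃ = 1.72 m, r₄ = 1.15 m.
V = k[(5.04×10⁻⁹)/(1.97) + (-5.83×10⁻⁹)/(2.15) + (1.11×10⁻⁹)/(1.72) + (6.96×10⁻⁹)/(1.15)] = 58.7 V.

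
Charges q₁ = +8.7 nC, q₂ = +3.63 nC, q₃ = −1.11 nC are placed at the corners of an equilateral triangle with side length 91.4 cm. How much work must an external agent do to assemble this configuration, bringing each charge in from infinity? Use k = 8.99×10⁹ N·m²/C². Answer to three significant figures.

The assembly work is the sum of pairwise potential energies, U = Σ_{i<j} kqᵢqⱼ/rᵢⱼ.
All three pair separations equal the side length, 0.914 m.
U = (3.11×10⁻⁷) + (-9.50×10⁻⁸) + (-3.96×10⁻⁸) = 1.76×10⁻⁷ J.

1.76×10⁻⁷ J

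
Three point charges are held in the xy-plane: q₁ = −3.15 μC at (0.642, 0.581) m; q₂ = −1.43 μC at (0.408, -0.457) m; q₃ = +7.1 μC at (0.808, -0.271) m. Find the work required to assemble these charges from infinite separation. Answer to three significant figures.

The work to assemble the configuration equals its total potential energy, U = Σ kqᵢqⱼ/rᵢⱼ over all pairs.
Pair separations: r₁₂ = 1.06 m, r₁₃ = 0.868 m, r₂₃ = 0.441 m.
U = (0.0381) + (-0.232) + (-0.207) = -0.400 J.

-0.400 J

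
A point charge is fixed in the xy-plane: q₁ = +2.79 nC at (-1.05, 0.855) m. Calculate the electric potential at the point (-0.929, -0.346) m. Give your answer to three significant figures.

20.8 V

The total potential is the scalar sum of each charge's contribution, V = Σ kqᵢ/rᵢ.
Distances from the field point to each charge: r₁ = 1.21 m.
V = k[(2.79×10⁻⁹)/(1.21)] = 20.8 V.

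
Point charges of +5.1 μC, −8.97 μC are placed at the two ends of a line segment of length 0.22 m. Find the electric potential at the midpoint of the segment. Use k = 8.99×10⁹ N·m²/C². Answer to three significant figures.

The total potential is the scalar sum of each charge's contribution, V = Σ kqᵢ/rᵢ.
Each charge is 0.110 m from the midpoint.
V = k[(5.10×10⁻⁶)/(0.110) + (-8.97×10⁻⁶)/(0.110)] = -3.16×10⁵ V.

-3.16×10⁵ V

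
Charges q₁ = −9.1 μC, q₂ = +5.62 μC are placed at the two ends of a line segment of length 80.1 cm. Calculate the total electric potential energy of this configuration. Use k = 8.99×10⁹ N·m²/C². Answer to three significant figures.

-0.574 J

The assembly work is the sum of pairwise potential energies, U = Σ_{i<j} kqᵢqⱼ/rᵢⱼ.
The separation is r = 0.801 m.
U = (-0.574) = -0.574 J.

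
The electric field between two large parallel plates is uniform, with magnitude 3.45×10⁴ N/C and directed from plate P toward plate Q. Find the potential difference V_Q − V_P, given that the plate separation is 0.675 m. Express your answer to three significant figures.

In a uniform field, potential decreases in the direction of E: ΔV = −E·d for a displacement d parallel to E.
Going from P to Q is a displacement of 0.675 m along the field, so V_Q − V_P = −Ed = -2.33×10⁴ V.

-2.33×10⁴ V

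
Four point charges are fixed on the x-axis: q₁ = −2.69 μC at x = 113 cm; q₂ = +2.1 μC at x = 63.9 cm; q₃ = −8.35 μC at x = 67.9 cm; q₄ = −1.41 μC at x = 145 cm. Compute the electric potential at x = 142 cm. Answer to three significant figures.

The total potential is the scalar sum of each charge's contribution, V = Σ kqᵢ/rᵢ.
Distances from the field point to each charge: r₁ = 0.290 m, r₂ = 0.781 m, r₃ = 0.741 m, r₄ = 0.0300 m.
V = k[(-2.69×10⁻⁶)/(0.290) + (2.10×10⁻⁶)/(0.781) + (-8.35×10⁻⁶)/(0.741) + (-1.41×10⁻⁶)/(0.0300)] = -5.83×10⁵ V.

-5.83×10⁵ V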